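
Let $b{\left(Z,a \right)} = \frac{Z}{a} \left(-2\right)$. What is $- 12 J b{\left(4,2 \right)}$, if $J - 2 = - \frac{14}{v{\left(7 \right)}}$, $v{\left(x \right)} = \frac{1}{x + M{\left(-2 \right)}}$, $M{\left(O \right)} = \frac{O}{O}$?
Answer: $-5280$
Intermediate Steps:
$b{\left(Z,a \right)} = - \frac{2 Z}{a}$
$M{\left(O \right)} = 1$
$v{\left(x \right)} = \frac{1}{1 + x}$ ($v{\left(x \right)} = \frac{1}{x + 1} = \frac{1}{1 + x}$)
$J = -110$ ($J = 2 - \frac{14}{\frac{1}{1 + 7}} = 2 - \frac{14}{\frac{1}{8}} = 2 - 14 \frac{1}{\frac{1}{8}} = 2 - 112 = -110$)
$- 12 J b{\left(4,2 \right)} = \left(-12\right) \left(-110\right) \left(\left(-2\right) 4 \cdot \frac{1}{2}\right) = 1320 \left(\left(-2\right) 4 \cdot \frac{1}{2}\right) = 1320 \left(-4\right) = -5280$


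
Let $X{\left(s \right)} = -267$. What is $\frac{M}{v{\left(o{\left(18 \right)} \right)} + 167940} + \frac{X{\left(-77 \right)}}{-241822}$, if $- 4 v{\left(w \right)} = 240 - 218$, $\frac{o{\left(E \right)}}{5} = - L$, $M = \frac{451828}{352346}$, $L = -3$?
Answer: $\frac{691649222765}{622124412729218} \approx 0.0011118$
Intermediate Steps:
$M = \frac{225914}{176173}$ ($M = 451828 \cdot \frac{1}{352346} = \frac{225914}{176173} \approx 1.2823$)
$o{\left(E \right)} = 15$ ($o{\left(E \right)} = 5 \left(\left(-1\right) \left(-3\right)\right) = 5 \cdot 3 = 15$)
$v{\left(w \right)} = - \frac{11}{2}$ ($v{\left(w \right)} = - \frac{240 - 218}{4} = \left(- \frac{1}{4}\right) 22 = - \frac{11}{2}$)
$\frac{M}{v{\left(o{\left(18 \right)} \right)} + 167940} + \frac{X{\left(-77 \right)}}{-241822} = \frac{225914}{176173 \left(- \frac{11}{2} + 167940\right)} - \frac{267}{-241822} = \frac{225914}{176173 \cdot \frac{335869}{2}} - - \frac{267}{241822} = \frac{225914}{176173} \cdot \frac{2}{335869} + \frac{267}{241822} = \frac{451828}{59171049337} + \frac{267}{241822} = \frac{691649222765}{622124412729218}$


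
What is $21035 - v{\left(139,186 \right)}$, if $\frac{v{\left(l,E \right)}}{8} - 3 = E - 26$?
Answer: $19731$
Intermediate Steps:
$v{\left(l,E \right)} = -184 + 8 E$ ($v{\left(l,E \right)} = 24 + 8 \left(E - 26\right) = 24 + 8 \left(-26 + E\right) = 24 + \left(-208 + 8 E\right) = -184 + 8 E$)
$21035 - v{\left(139,186 \right)} = 21035 - \left(-184 + 8 \cdot 186\right) = 21035 - \left(-184 + 1488\right) = 21035 - 1304 = 19731$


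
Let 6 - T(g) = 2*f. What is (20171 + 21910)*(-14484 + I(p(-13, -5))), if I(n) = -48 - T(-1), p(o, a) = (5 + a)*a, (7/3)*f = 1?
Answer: -4282162560/7 ≈ -6.1174e+8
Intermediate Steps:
f = 3/7 (f = (3/7)*1 = 3/7 ≈ 0.42857)
p(o, a) = a*(5 + a)
T(g) = 36/7 (T(g) = 6 - 2*3/7 = 6 - 1*6/7 = 6 - 6/7 = 36/7)
I(n) = -372/7 (I(n) = -48 - 1*36/7 = -48 - 36/7 = -372/7)
(20171 + 21910)*(-14484 + I(p(-13, -5))) = (20171 + 21910)*(-14484 - 372/7) = 42081*(-101760/7) = -4282162560/7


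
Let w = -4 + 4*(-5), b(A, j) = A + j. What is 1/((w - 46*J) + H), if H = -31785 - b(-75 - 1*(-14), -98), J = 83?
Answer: -1/35468 ≈ -2.8194e-5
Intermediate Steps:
w = -24 (w = -4 - 20 = -24)
H = -31626 (H = -31785 - ((-75 - 1*(-14)) - 98) = -31785 - ((-75 + 14) - 98) = -31785 - (-61 - 98) = -31785 - 1*(-159) = -31785 + 159 = -31626)
1/((w - 46*J) + H) = 1/((-24 - 46*83) - 31626) = 1/((-24 - 3818) - 31626) = 1/(-3842 - 31626) = 1/(-35468) = -1/35468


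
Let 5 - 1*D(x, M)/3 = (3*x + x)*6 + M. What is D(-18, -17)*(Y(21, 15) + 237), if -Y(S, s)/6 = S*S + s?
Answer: -3403638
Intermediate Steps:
Y(S, s) = -6*s - 6*S**2 (Y(S, s) = -6*(S*S + s) = -6*(S**2 + s) = -6*(s + S**2) = -6*s - 6*S**2)
D(x, M) = 15 - 72*x - 3*M (D(x, M) = 15 - 3*((3*x + x)*6 + M) = 15 - 3*((4*x)*6 + M) = 15 - 3*(24*x + M) = 15 - 3*(M + 24*x) = 15 + (-72*x - 3*M) = 15 - 72*x - 3*M)
D(-18, -17)*(Y(21, 15) + 237) = (15 - 72*(-18) - 3*(-17))*((-6*15 - 6*21**2) + 237) = (15 + 1296 + 51)*((-90 - 6*441) + 237) = 1362*((-90 - 2646) + 237) = 1362*(-2736 + 237) = 1362*(-2499) = -3403638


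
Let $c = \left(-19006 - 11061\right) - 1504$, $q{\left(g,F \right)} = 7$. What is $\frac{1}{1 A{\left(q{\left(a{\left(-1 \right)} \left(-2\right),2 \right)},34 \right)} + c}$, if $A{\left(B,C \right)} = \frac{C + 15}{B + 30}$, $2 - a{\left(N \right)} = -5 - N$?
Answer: $- \frac{37}{1168078} \approx -3.1676 \cdot 10^{-5}$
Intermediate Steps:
$a{\left(N \right)} = 7 + N$ ($a{\left(N \right)} = 2 - \left(-5 - N\right) = 2 + \left(5 + N\right) = 7 + N$)
$A{\left(B,C \right)} = \frac{15 + C}{30 + B}$
$c = -31571$ ($c = -30067 - 1504 = -31571$)
$\frac{1}{1 A{\left(q{\left(a{\left(-1 \right)} \left(-2\right),2 \right)},34 \right)} + c} = \frac{1}{1 \frac{15 + 34}{30 + 7} - 31571} = \frac{1}{1 \cdot \frac{1}{37} \cdot 49 - 31571} = \frac{1}{1 \cdot \frac{49}{37} - 31571} = \frac{1}{\frac{49}{37} - 31571} = \frac{1}{- \frac{1168078}{37}} = - \frac{37}{1168078}$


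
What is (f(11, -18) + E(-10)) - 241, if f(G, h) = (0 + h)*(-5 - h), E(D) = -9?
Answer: -484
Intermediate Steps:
f(G, h) = h*(-5 - h)
(f(11, -18) + E(-10)) - 241 = (-1*(-18)*(5 - 18) - 9) - 241 = (-1*(-18)*(-13) - 9) - 241 = (-234 - 9) - 241 = -243 - 241 = -484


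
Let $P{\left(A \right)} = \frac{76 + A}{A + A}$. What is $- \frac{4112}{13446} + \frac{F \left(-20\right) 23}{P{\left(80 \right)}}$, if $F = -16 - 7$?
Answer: $\frac{948364472}{87399} \approx 10851.0$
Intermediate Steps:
$F = -23$
$P{\left(A \right)} = \frac{76 + A}{2 A}$
$- \frac{4112}{13446} + \frac{F \left(-20\right) 23}{P{\left(80 \right)}} = - \frac{4112}{13446} + \frac{\left(-23\right) \left(-20\right) 23}{\frac{1}{2} \cdot \frac{1}{80} \left(76 + 80\right)} = \left(-4112\right) \frac{1}{13446} + \frac{460 \cdot 23}{\frac{1}{2} \cdot \frac{1}{80} \cdot 156} = - \frac{2056}{6723} + \frac{10580}{\frac{39}{40}} = - \frac{2056}{6723} + 10580 \cdot \frac{40}{39} = - \frac{2056}{6723} + \frac{423200}{39} = \frac{948364472}{87399}$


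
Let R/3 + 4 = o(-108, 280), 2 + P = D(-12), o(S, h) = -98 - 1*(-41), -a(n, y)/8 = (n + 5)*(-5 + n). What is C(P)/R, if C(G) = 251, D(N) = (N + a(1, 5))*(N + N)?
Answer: -251/183 ≈ -1.3716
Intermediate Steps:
a(n, y) = -8*(-5 + n)*(5 + n) (a(n, y) = -8*(n + 5)*(-5 + n) = -8*(5 + n)*(-5 + n) = -8*(-5 + n)*(5 + n))
D(N) = 2*N*(192 + N) (D(N) = (N + (200 - 8*1²))*(N + N) = (N + (200 - 8*1))*(2*N) = (N + (200 - 8))*(2*N) = (N + 192)*(2*N) = (192 + N)*(2*N) = 2*N*(192 + N))
o(S, h) = -57 (o(S, h) = -98 + 41 = -57)
P = -4322 (P = -2 + 2*(-12)*(192 - 12) = -2 + 2*(-12)*180 = -2 - 4320 = -4322)
R = -183 (R = -12 + 3*(-57) = -12 - 171 = -183)
C(P)/R = 251/(-183) = 251*(-1/183) = -251/183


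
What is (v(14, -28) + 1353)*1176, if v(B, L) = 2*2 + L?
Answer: 1562904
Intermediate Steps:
v(B, L) = 4 + L
(v(14, -28) + 1353)*1176 = ((4 - 28) + 1353)*1176 = (-24 + 1353)*1176 = 1329*1176 = 1562904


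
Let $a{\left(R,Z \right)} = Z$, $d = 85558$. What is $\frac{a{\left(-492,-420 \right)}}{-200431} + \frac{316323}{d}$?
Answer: $\frac{823855449}{222707474} \approx 3.6993$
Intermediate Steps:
$\frac{a{\left(-492,-420 \right)}}{-200431} + \frac{316323}{d} = - \frac{420}{-200431} + \frac{316323}{85558} = \left(-420\right) \left(- \frac{1}{200431}\right) + 316323 \cdot \frac{1}{85558} = \frac{60}{28633} + \frac{316323}{85558} = \frac{823855449}{222707474}$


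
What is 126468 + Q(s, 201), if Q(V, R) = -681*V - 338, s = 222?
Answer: -25052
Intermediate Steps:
Q(V, R) = -338 - 681*V
126468 + Q(s, 201) = 126468 + (-338 - 681*222) = 126468 + (-338 - 151182) = 126468 - 151520 = -25052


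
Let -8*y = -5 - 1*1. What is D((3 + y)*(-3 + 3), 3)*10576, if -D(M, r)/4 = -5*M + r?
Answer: -126912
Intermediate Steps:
y = ¾ (y = -(-5 - 1*1)/8 = -(-5 - 1)/8 = -⅛*(-6) = ¾ ≈ 0.75000)
D(M, r) = -4*r + 20*M (D(M, r) = -4*(-5*M + r) = -4*(r - 5*M) = -4*r + 20*M)
D((3 + y)*(-3 + 3), 3)*10576 = (-4*3 + 20*((3 + ¾)*(-3 + 3)))*10576 = (-12 + 20*((15/4)*0))*10576 = (-12 + 20*0)*10576 = (-12 + 0)*10576 = -12*10576 = -126912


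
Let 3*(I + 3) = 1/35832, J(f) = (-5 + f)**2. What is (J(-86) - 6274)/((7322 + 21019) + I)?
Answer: 215744472/3046221649 ≈ 0.070824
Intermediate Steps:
I = -322487/107496 (I = -3 + (1/3)/35832 = -3 + (1/3)*(1/35832) = -3 + 1/107496 = -322487/107496 ≈ -3.0000)
(J(-86) - 6274)/((7322 + 21019) + I) = ((-5 - 86)**2 - 6274)/((7322 + 21019) - 322487/107496) = ((-91)**2 - 6274)/(28341 - 322487/107496) = (8281 - 6274)/(3046221649/107496) = 2007*(107496/3046221649) = 215744472/3046221649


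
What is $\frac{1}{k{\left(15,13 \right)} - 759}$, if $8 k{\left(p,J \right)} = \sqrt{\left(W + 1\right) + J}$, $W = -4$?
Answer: $- \frac{24288}{18434587} - \frac{4 \sqrt{10}}{18434587} \approx -0.0013182$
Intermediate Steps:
$k{\left(p,J \right)} = \frac{\sqrt{-3 + J}}{8}$ ($k{\left(p,J \right)} = \frac{\sqrt{\left(-4 + 1\right) + J}}{8} = \frac{\sqrt{-3 + J}}{8}$)
$\frac{1}{k{\left(15,13 \right)} - 759} = \frac{1}{\frac{\sqrt{-3 + 13}}{8} - 759} = \frac{1}{\frac{\sqrt{10}}{8} - 759} = \frac{1}{-759 + \frac{\sqrt{10}}{8}}$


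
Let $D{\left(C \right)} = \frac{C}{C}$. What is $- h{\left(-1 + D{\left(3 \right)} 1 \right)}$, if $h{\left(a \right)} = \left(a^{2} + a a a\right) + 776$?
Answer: $-776$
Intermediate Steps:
$D{\left(C \right)} = 1$
$h{\left(a \right)} = 776 + a^{2} + a^{3}$ ($h{\left(a \right)} = \left(a^{2} + a^{2} a\right) + 776 = \left(a^{2} + a^{3}\right) + 776 = 776 + a^{2} + a^{3}$)
$- h{\left(-1 + D{\left(3 \right)} 1 \right)} = - (776 + \left(-1 + 1 \cdot 1\right)^{2} + \left(-1 + 1 \cdot 1\right)^{3}) = - (776 + \left(-1 + 1\right)^{2} + \left(-1 + 1\right)^{3}) = - (776 + 0^{2} + 0^{3}) = - (776 + 0 + 0) = \left(-1\right) 776 = -776$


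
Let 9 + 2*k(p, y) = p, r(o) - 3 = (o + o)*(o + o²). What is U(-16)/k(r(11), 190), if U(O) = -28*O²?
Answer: -1024/207 ≈ -4.9469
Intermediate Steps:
r(o) = 3 + 2*o*(o + o²) (r(o) = 3 + (o + o)*(o + o²) = 3 + (2*o)*(o + o²) = 3 + 2*o*(o + o²))
k(p, y) = -9/2 + p/2
U(-16)/k(r(11), 190) = (-28*(-16)²)/(-9/2 + (3 + 2*11² + 2*11³)/2) = (-28*256)/(-9/2 + (3 + 2*121 + 2*1331)/2) = -7168/(-9/2 + (3 + 242 + 2662)/2) = -7168/(-9/2 + (½)*2907) = -7168/(-9/2 + 2907/2) = -7168/1449 = -7168*1/1449 = -1024/207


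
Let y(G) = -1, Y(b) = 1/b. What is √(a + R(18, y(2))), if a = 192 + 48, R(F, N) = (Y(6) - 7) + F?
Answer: √9042/6 ≈ 15.848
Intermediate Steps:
R(F, N) = -41/6 + F (R(F, N) = (1/6 - 7) + F = (⅙ - 7) + F = -41/6 + F)
a = 240
√(a + R(18, y(2))) = √(240 + (-41/6 + 18)) = √(240 + 67/6) = √(1507/6) = √9042/6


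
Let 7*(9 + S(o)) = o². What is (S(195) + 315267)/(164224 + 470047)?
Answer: 2244831/4439897 ≈ 0.50560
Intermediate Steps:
S(o) = -9 + o²/7
(S(195) + 315267)/(164224 + 470047) = ((-9 + (⅐)*195²) + 315267)/(164224 + 470047) = ((-9 + (⅐)*38025) + 315267)/634271 = ((-9 + 38025/7) + 315267)*(1/634271) = (37962/7 + 315267)*(1/634271) = (2244831/7)*(1/634271) = 2244831/4439897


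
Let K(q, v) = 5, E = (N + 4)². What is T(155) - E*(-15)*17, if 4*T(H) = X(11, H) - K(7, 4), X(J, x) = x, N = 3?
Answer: 25065/2 ≈ 12533.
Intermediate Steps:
E = 49 (E = (3 + 4)² = 7² = 49)
T(H) = -5/4 + H/4 (T(H) = (H - 1*5)/4 = (H - 5)/4 = (-5 + H)/4 = -5/4 + H/4)
T(155) - E*(-15)*17 = (-5/4 + (¼)*155) - 49*(-15)*17 = (-5/4 + 155/4) - (-735)*17 = 75/2 - 1*(-12495) = 75/2 + 12495 = 25065/2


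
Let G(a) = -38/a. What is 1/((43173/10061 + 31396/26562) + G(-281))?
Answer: 37547259621/210577977029 ≈ 0.17831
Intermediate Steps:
1/((43173/10061 + 31396/26562) + G(-281)) = 1/((43173/10061 + 31396/26562) - 38/(-281)) = 1/((43173*(1/10061) + 31396*(1/26562)) - 38*(-1/281)) = 1/((43173/10061 + 15698/13281) + 38/281) = 1/(731318191/133620141 + 38/281) = 1/(210577977029/37547259621) = 37547259621/210577977029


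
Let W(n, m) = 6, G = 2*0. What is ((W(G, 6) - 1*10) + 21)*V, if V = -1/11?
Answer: -17/11 ≈ -1.5455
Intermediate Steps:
V = -1/11 (V = -1*1/11 = -1/11 ≈ -0.090909)
G = 0
((W(G, 6) - 1*10) + 21)*V = ((6 - 1*10) + 21)*(-1/11) = ((6 - 10) + 21)*(-1/11) = (-4 + 21)*(-1/11) = 17*(-1/11) = -17/11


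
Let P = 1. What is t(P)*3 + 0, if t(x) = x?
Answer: 3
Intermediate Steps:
t(P)*3 + 0 = 1*3 + 0 = 3 + 0 = 3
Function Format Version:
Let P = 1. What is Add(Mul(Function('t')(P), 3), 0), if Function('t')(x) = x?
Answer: 3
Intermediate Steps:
Add(Mul(Function('t')(P), 3), 0) = Add(Mul(1, 3), 0) = Add(3, 0) = 3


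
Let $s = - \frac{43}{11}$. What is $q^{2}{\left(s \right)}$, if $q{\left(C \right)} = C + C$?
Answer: $\frac{7396}{121} \approx 61.124$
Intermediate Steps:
$s = - \frac{43}{11}$ ($s = \left(-43\right) \frac{1}{11} = - \frac{43}{11} \approx -3.9091$)
$q{\left(C \right)} = 2 C$
$q^{2}{\left(s \right)} = \left(2 \left(- \frac{43}{11}\right)\right)^{2} = \left(- \frac{86}{11}\right)^{2} = \frac{7396}{121}$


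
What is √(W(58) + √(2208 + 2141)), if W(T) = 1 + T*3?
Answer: √(175 + √4349) ≈ 15.522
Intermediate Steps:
W(T) = 1 + 3*T
√(W(58) + √(2208 + 2141)) = √((1 + 3*58) + √(2208 + 2141)) = √((1 + 174) + √4349) = √(175 + √4349)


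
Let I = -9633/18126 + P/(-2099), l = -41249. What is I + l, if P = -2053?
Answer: -27532666895/667482 ≈ -41249.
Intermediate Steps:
I = 298123/667482 (I = -9633/18126 - 2053/(-2099) = -9633*1/18126 - 2053*(-1/2099) = -169/318 + 2053/2099 = 298123/667482 ≈ 0.44664)
I + l = 298123/667482 - 41249 = -27532666895/667482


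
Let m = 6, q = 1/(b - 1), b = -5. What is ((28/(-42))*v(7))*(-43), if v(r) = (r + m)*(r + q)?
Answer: 22919/9 ≈ 2546.6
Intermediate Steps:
q = -⅙ (q = 1/(-5 - 1) = 1/(-6) = -⅙ ≈ -0.16667)
v(r) = (6 + r)*(-⅙ + r) (v(r) = (r + 6)*(r - ⅙) = (6 + r)*(-⅙ + r))
((28/(-42))*v(7))*(-43) = ((28/(-42))*(-1 + 7² + (35/6)*7))*(-43) = ((28*(-1/42))*(-1 + 49 + 245/6))*(-43) = -⅔*533/6*(-43) = -533/9*(-43) = 22919/9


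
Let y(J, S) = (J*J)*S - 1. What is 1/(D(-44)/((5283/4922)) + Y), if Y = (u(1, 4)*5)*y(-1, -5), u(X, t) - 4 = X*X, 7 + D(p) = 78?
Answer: -5283/442988 ≈ -0.011926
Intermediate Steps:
D(p) = 71 (D(p) = -7 + 78 = 71)
y(J, S) = -1 + S*J² (y(J, S) = J²*S - 1 = S*J² - 1 = -1 + S*J²)
u(X, t) = 4 + X² (u(X, t) = 4 + X*X = 4 + X²)
Y = -150 (Y = ((4 + 1²)*5)*(-1 - 5*(-1)²) = ((4 + 1)*5)*(-1 - 5*1) = (5*5)*(-1 - 5) = 25*(-6) = -150)
1/(D(-44)/((5283/4922)) + Y) = 1/(71/((5283/4922)) - 150) = 1/(71/((5283*(1/4922))) - 150) = 1/(71/(5283/4922) - 150) = 1/(71*(4922/5283) - 150) = 1/(349462/5283 - 150) = 1/(-442988/5283) = -5283/442988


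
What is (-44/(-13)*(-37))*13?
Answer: -1628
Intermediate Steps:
(-44/(-13)*(-37))*13 = (-44*(-1/13)*(-37))*13 = ((44/13)*(-37))*13 = -1628/13*13 = -1628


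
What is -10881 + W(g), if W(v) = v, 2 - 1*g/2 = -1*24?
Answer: -10829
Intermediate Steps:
g = 52 (g = 4 - (-2)*24 = 4 - 2*(-24) = 4 + 48 = 52)
-10881 + W(g) = -10881 + 52 = -10829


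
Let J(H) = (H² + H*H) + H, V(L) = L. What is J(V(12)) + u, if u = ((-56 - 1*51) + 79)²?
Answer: 1084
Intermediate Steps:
J(H) = H + 2*H² (J(H) = (H² + H²) + H = 2*H² + H = H + 2*H²)
u = 784 (u = ((-56 - 51) + 79)² = (-107 + 79)² = (-28)² = 784)
J(V(12)) + u = 12*(1 + 2*12) + 784 = 12*(1 + 24) + 784 = 12*25 + 784 = 300 + 784 = 1084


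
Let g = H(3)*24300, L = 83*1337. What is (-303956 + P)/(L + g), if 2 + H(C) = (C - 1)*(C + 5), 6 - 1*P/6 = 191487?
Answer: -1452842/451171 ≈ -3.2202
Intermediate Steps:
P = -1148886 (P = 36 - 6*191487 = 36 - 1148922 = -1148886)
L = 110971
H(C) = -2 + (-1 + C)*(5 + C) (H(C) = -2 + (C - 1)*(C + 5) = -2 + (-1 + C)*(5 + C))
g = 340200 (g = (-7 + 3**2 + 4*3)*24300 = (-7 + 9 + 12)*24300 = 14*24300 = 340200)
(-303956 + P)/(L + g) = (-303956 - 1148886)/(110971 + 340200) = -1452842/451171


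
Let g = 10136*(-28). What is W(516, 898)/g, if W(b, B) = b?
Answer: -129/70952 ≈ -0.0018181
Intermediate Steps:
g = -283808
W(516, 898)/g = 516/(-283808) = 516*(-1/283808) = -129/70952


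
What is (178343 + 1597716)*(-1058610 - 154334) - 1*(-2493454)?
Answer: -2154257614242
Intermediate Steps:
(178343 + 1597716)*(-1058610 - 154334) - 1*(-2493454) = 1776059*(-1212944) + 2493454 = -2154260107696 + 2493454 = -2154257614242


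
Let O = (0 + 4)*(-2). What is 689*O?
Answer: -5512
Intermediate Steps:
O = -8 (O = 4*(-2) = -8)
689*O = 689*(-8) = -5512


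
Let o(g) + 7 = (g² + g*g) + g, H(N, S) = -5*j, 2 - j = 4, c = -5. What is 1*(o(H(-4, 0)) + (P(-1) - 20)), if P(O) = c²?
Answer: 208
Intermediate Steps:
j = -2 (j = 2 - 1*4 = 2 - 4 = -2)
H(N, S) = 10 (H(N, S) = -5*(-2) = 10)
P(O) = 25 (P(O) = (-5)² = 25)
o(g) = -7 + g + 2*g² (o(g) = -7 + ((g² + g*g) + g) = -7 + ((g² + g²) + g) = -7 + (2*g² + g) = -7 + (g + 2*g²) = -7 + g + 2*g²)
1*(o(H(-4, 0)) + (P(-1) - 20)) = 1*((-7 + 10 + 2*10²) + (25 - 20)) = 1*((-7 + 10 + 2*100) + 5) = 1*((-7 + 10 + 200) + 5) = 1*(203 + 5) = 1*208 = 208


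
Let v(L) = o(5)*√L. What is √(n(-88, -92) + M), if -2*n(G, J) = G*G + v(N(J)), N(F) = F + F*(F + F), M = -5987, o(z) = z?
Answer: √(-9859 - 5*√4209) ≈ 100.91*I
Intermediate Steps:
N(F) = F + 2*F² (N(F) = F + F*(2*F) = F + 2*F²)
v(L) = 5*√L
n(G, J) = -5*√(J*(1 + 2*J))/2 - G²/2 (n(G, J) = -(G*G + 5*√(J*(1 + 2*J)))/2 = -(G² + 5*√(J*(1 + 2*J)))/2 = -5*√(J*(1 + 2*J))/2 - G²/2)
√(n(-88, -92) + M) = √((-5*2*√4209/2 - ½*(-88)²) - 5987) = √((-5*2*√4209/2 - ½*7744) - 5987) = √((-5*2*√4209/2 - 3872) - 5987) = √((-5*√4209 - 3872) - 5987) = √((-3872 - 5*√4209) - 5987) = √(-9859 - 5*√4209)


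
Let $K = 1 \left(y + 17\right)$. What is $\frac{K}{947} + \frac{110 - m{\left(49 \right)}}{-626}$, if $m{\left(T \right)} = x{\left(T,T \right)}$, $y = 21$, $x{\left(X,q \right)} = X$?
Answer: $- \frac{33979}{592822} \approx -0.057317$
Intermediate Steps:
$m{\left(T \right)} = T$
$K = 38$ ($K = 1 \left(21 + 17\right) = 1 \cdot 38 = 38$)
$\frac{K}{947} + \frac{110 - m{\left(49 \right)}}{-626} = \frac{38}{947} + \frac{110 - 49}{-626} = 38 \cdot \frac{1}{947} + \left(110 - 49\right) \left(- \frac{1}{626}\right) = \frac{38}{947} + 61 \left(- \frac{1}{626}\right) = \frac{38}{947} - \frac{61}{626} = - \frac{33979}{592822}$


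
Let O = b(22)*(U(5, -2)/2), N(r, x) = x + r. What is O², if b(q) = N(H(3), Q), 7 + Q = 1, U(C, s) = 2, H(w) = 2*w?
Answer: 0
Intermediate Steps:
Q = -6 (Q = -7 + 1 = -6)
N(r, x) = r + x
b(q) = 0 (b(q) = 2*3 - 6 = 6 - 6 = 0)
O = 0 (O = 0*(2/2) = 0*(2*(½)) = 0*1 = 0)
O² = 0² = 0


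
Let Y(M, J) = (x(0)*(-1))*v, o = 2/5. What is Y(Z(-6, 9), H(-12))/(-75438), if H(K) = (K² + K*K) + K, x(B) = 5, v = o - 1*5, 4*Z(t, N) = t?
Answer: -23/75438 ≈ -0.00030489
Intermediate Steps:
o = ⅖ (o = 2*(⅕) = ⅖ ≈ 0.40000)
Z(t, N) = t/4
v = -23/5 (v = ⅖ - 1*5 = ⅖ - 5 = -23/5 ≈ -4.6000)
H(K) = K + 2*K² (H(K) = (K² + K²) + K = 2*K² + K = K + 2*K²)
Y(M, J) = 23 (Y(M, J) = (5*(-1))*(-23/5) = -5*(-23/5) = 23)
Y(Z(-6, 9), H(-12))/(-75438) = 23/(-75438) = 23*(-1/75438) = -23/75438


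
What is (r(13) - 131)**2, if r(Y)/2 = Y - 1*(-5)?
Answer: 9025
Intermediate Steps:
r(Y) = 10 + 2*Y (r(Y) = 2*(Y - 1*(-5)) = 2*(Y + 5) = 2*(5 + Y) = 10 + 2*Y)
(r(13) - 131)**2 = ((10 + 2*13) - 131)**2 = ((10 + 26) - 131)**2 = (36 - 131)**2 = (-95)**2 = 9025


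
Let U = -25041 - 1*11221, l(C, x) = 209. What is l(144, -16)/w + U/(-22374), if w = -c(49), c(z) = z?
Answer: -1449664/548163 ≈ -2.6446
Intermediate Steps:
w = -49 (w = -1*49 = -49)
U = -36262 (U = -25041 - 11221 = -36262)
l(144, -16)/w + U/(-22374) = 209/(-49) - 36262/(-22374) = 209*(-1/49) - 36262*(-1/22374) = -209/49 + 18131/11187 = -1449664/548163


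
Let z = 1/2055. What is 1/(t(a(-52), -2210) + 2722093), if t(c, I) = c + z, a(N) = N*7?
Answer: 2055/5593153096 ≈ 3.6741e-7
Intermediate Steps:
z = 1/2055 ≈ 0.00048662
a(N) = 7*N
t(c, I) = 1/2055 + c (t(c, I) = c + 1/2055 = 1/2055 + c)
1/(t(a(-52), -2210) + 2722093) = 1/((1/2055 + 7*(-52)) + 2722093) = 1/((1/2055 - 364) + 2722093) = 1/(-748019/2055 + 2722093) = 1/(5593153096/2055) = 2055/5593153096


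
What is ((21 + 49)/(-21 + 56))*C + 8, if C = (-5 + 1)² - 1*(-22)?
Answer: 84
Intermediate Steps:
C = 38 (C = (-4)² + 22 = 16 + 22 = 38)
((21 + 49)/(-21 + 56))*C + 8 = ((21 + 49)/(-21 + 56))*38 + 8 = (70/35)*38 + 8 = (70*(1/35))*38 + 8 = 2*38 + 8 = 76 + 8 = 84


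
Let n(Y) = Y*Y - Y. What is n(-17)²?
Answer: 93636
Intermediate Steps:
n(Y) = Y² - Y
n(-17)² = (-17*(-1 - 17))² = (-17*(-18))² = 306² = 93636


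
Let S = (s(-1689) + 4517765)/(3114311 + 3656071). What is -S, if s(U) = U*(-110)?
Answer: -4703555/6770382 ≈ -0.69473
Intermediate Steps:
s(U) = -110*U
S = 4703555/6770382 (S = (-110*(-1689) + 4517765)/(3114311 + 3656071) = (185790 + 4517765)/6770382 = 4703555*(1/6770382) = 4703555/6770382 ≈ 0.69473)
-S = -1*4703555/6770382 = -4703555/6770382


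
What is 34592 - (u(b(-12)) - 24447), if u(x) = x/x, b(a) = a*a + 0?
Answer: 59038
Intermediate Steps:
b(a) = a² (b(a) = a² + 0 = a²)
u(x) = 1
34592 - (u(b(-12)) - 24447) = 34592 - (1 - 24447) = 34592 - 1*(-24446) = 34592 + 24446 = 59038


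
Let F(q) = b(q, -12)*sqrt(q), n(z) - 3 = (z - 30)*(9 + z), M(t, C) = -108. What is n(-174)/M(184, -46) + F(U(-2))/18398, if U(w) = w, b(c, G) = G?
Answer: -11221/36 - 6*I*sqrt(2)/9199 ≈ -311.69 - 0.00092241*I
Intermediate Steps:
n(z) = 3 + (-30 + z)*(9 + z) (n(z) = 3 + (z - 30)*(9 + z) = 3 + (-30 + z)*(9 + z))
F(q) = -12*sqrt(q)
n(-174)/M(184, -46) + F(U(-2))/18398 = (-267 + (-174)**2 - 21*(-174))/(-108) - 12*I*sqrt(2)/18398 = (-267 + 30276 + 3654)*(-1/108) - 12*I*sqrt(2)*(1/18398) = 33663*(-1/108) - 12*I*sqrt(2)*(1/18398) = -11221/36 - 6*I*sqrt(2)/9199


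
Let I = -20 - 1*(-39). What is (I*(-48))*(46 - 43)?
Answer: -2736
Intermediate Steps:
I = 19 (I = -20 + 39 = 19)
(I*(-48))*(46 - 43) = (19*(-48))*(46 - 43) = -912*3 = -2736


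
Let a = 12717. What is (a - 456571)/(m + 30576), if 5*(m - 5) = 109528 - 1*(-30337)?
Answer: -221927/29277 ≈ -7.5803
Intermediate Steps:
m = 27978 (m = 5 + (109528 - 1*(-30337))/5 = 5 + (109528 + 30337)/5 = 5 + (⅕)*139865 = 5 + 27973 = 27978)
(a - 456571)/(m + 30576) = (12717 - 456571)/(27978 + 30576) = -443854/58554 = -443854*1/58554 = -221927/29277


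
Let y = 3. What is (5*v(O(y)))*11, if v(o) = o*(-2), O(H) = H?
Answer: -330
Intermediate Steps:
v(o) = -2*o
(5*v(O(y)))*11 = (5*(-2*3))*11 = (5*(-6))*11 = -30*11 = -330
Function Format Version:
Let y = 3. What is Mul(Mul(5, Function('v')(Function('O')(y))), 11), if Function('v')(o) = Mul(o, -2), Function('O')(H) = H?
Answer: -330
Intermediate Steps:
Function('v')(o) = Mul(-2, o)
Mul(Mul(5, Function('v')(Function('O')(y))), 11) = Mul(Mul(5, Mul(-2, 3)), 11) = Mul(Mul(5, -6), 11) = Mul(-30, 11) = -330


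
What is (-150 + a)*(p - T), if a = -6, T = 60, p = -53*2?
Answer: 25896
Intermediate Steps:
p = -106
(-150 + a)*(p - T) = (-150 - 6)*(-106 - 1*60) = -156*(-106 - 60) = -156*(-166) = 25896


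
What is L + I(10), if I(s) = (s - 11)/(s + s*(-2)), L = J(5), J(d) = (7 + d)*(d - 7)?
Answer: -239/10 ≈ -23.900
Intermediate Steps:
J(d) = (-7 + d)*(7 + d) (J(d) = (7 + d)*(-7 + d) = (-7 + d)*(7 + d))
L = -24 (L = -49 + 5**2 = -49 + 25 = -24)
I(s) = -(-11 + s)/s (I(s) = (-11 + s)/(s - 2*s) = (-11 + s)/((-s)) = (-11 + s)*(-1/s) = -(-11 + s)/s)
L + I(10) = -24 + (11 - 1*10)/10 = -24 + (11 - 10)/10 = -24 + (1/10)*1 = -24 + 1/10 = -239/10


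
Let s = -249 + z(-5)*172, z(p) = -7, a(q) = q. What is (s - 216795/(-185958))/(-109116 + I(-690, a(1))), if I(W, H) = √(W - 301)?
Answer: 1636619845098/123004010579957 + 89993393*I*√991/738024063479742 ≈ 0.013305 + 3.8386e-6*I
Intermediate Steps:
I(W, H) = √(-301 + W)
s = -1453 (s = -249 - 7*172 = -249 - 1204 = -1453)
(s - 216795/(-185958))/(-109116 + I(-690, a(1))) = (-1453 - 216795/(-185958))/(-109116 + √(-301 - 690)) = (-1453 - 216795*(-1/185958))/(-109116 + √(-991)) = (-1453 + 72265/61986)/(-109116 + I*√991) = -89993393/(61986*(-109116 + I*√991))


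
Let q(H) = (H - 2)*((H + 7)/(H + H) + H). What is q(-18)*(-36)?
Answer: -12740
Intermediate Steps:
q(H) = (-2 + H)*(H + (7 + H)/(2*H)) (q(H) = (-2 + H)*((7 + H)/((2*H)) + H) = (-2 + H)*((7 + H)*(1/(2*H)) + H) = (-2 + H)*((7 + H)/(2*H) + H) = (-2 + H)*(H + (7 + H)/(2*H)))
q(-18)*(-36) = (5/2 + (-18)² - 7/(-18) - 3/2*(-18))*(-36) = (5/2 + 324 - 7*(-1/18) + 27)*(-36) = (5/2 + 324 + 7/18 + 27)*(-36) = (3185/9)*(-36) = -12740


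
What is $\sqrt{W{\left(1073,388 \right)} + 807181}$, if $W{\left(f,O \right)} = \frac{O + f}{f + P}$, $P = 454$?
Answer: $\frac{24 \sqrt{363065119}}{509} \approx 898.43$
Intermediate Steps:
$W{\left(f,O \right)} = \frac{O + f}{454 + f}$ ($W{\left(f,O \right)} = \frac{O + f}{f + 454} = \frac{O + f}{454 + f}$)
$\sqrt{W{\left(1073,388 \right)} + 807181} = \sqrt{\frac{388 + 1073}{454 + 1073} + 807181} = \sqrt{\frac{1}{1527} \cdot 1461 + 807181} = \sqrt{\frac{487}{509} + 807181} = \sqrt{\frac{410855616}{509}} = \frac{24 \sqrt{363065119}}{509}$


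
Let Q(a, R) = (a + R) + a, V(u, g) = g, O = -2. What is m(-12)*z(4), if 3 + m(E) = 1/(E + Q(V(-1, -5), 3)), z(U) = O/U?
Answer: 29/19 ≈ 1.5263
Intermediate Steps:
Q(a, R) = R + 2*a (Q(a, R) = (R + a) + a = R + 2*a)
z(U) = -2/U
m(E) = -3 + 1/(-7 + E) (m(E) = -3 + 1/(E + (3 + 2*(-5))) = -3 + 1/(E + (3 - 10)) = -3 + 1/(E - 7) = -3 + 1/(-7 + E))
m(-12)*z(4) = ((22 - 3*(-12))/(-7 - 12))*(-2/4) = ((22 + 36)/(-19))*(-2*¼) = -1/19*58*(-½) = -58/19*(-½) = 29/19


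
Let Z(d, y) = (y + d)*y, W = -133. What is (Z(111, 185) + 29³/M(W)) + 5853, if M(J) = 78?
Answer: 4752203/78 ≈ 60926.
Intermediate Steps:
Z(d, y) = y*(d + y) (Z(d, y) = (d + y)*y = y*(d + y))
(Z(111, 185) + 29³/M(W)) + 5853 = (185*(111 + 185) + 29³/78) + 5853 = (185*296 + 24389*(1/78)) + 5853 = (54760 + 24389/78) + 5853 = 4295669/78 + 5853 = 4752203/78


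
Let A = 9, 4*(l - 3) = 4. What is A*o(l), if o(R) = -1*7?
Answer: -63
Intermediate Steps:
l = 4 (l = 3 + (¼)*4 = 3 + 1 = 4)
o(R) = -7
A*o(l) = 9*(-7) = -63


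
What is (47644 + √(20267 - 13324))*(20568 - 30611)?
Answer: -478488692 - 10043*√6943 ≈ -4.7933e+8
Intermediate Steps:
(47644 + √(20267 - 13324))*(20568 - 30611) = (47644 + √6943)*(-10043) = -478488692 - 10043*√6943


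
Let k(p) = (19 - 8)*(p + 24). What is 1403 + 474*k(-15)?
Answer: 48329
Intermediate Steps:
k(p) = 264 + 11*p (k(p) = 11*(24 + p) = 264 + 11*p)
1403 + 474*k(-15) = 1403 + 474*(264 + 11*(-15)) = 1403 + 474*(264 - 165) = 1403 + 474*99 = 1403 + 46926 = 48329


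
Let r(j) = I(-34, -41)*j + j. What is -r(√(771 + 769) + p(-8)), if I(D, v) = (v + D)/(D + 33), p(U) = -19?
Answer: 1444 - 152*√385 ≈ -1538.5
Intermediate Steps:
I(D, v) = (D + v)/(33 + D)
r(j) = 76*j (r(j) = ((-34 - 41)/(33 - 34))*j + j = (-75/(-1))*j + j = (-1*(-75))*j + j = 75*j + j = 76*j)
-r(√(771 + 769) + p(-8)) = -76*(√(771 + 769) - 19) = -76*(√1540 - 19) = -76*(2*√385 - 19) = -76*(-19 + 2*√385) = -(-1444 + 152*√385) = 1444 - 152*√385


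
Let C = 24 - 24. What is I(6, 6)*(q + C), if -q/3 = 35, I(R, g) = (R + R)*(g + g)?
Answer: -15120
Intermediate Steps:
I(R, g) = 4*R*g (I(R, g) = (2*R)*(2*g) = 4*R*g)
q = -105 (q = -3*35 = -105)
C = 0
I(6, 6)*(q + C) = (4*6*6)*(-105 + 0) = 144*(-105) = -15120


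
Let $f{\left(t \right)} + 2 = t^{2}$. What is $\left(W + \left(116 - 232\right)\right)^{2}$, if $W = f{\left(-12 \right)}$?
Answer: $676$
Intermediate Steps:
$f{\left(t \right)} = -2 + t^{2}$
$W = 142$ ($W = -2 + \left(-12\right)^{2} = -2 + 144 = 142$)
$\left(W + \left(116 - 232\right)\right)^{2} = \left(142 + \left(116 - 232\right)\right)^{2} = \left(142 - 116\right)^{2} = 26^{2} = 676$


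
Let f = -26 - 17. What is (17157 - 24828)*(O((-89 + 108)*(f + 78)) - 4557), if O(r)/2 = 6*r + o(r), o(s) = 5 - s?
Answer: -16132113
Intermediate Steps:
f = -43
O(r) = 10 + 10*r (O(r) = 2*(6*r + (5 - r)) = 2*(5 + 5*r) = 10 + 10*r)
(17157 - 24828)*(O((-89 + 108)*(f + 78)) - 4557) = (17157 - 24828)*((10 + 10*((-89 + 108)*(-43 + 78))) - 4557) = -7671*((10 + 10*(19*35)) - 4557) = -7671*((10 + 10*665) - 4557) = -7671*((10 + 6650) - 4557) = -7671*(6660 - 4557) = -7671*2103 = -16132113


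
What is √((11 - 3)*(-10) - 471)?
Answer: I*√551 ≈ 23.473*I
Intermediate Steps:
√((11 - 3)*(-10) - 471) = √(8*(-10) - 471) = √(-80 - 471) = √(-551) = I*√551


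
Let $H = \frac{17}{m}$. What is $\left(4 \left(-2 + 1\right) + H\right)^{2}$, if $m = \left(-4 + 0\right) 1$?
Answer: $\frac{1089}{16} \approx 68.063$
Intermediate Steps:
$m = -4$ ($m = \left(-4\right) 1 = -4$)
$H = - \frac{17}{4}$ ($H = \frac{17}{-4} = 17 \left(- \frac{1}{4}\right) = - \frac{17}{4} \approx -4.25$)
$\left(4 \left(-2 + 1\right) + H\right)^{2} = \left(4 \left(-2 + 1\right) - \frac{17}{4}\right)^{2} = \left(4 \left(-1\right) - \frac{17}{4}\right)^{2} = \left(-4 - \frac{17}{4}\right)^{2} = \left(- \frac{33}{4}\right)^{2} = \frac{1089}{16}$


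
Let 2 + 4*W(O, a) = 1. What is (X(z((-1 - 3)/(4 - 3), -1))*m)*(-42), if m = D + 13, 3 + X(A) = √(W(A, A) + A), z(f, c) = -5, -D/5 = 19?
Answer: -10332 + 1722*I*√21 ≈ -10332.0 + 7891.2*I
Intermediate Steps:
D = -95 (D = -5*19 = -95)
W(O, a) = -¼ (W(O, a) = -½ + (¼)*1 = -½ + ¼ = -¼)
X(A) = -3 + √(-¼ + A)
m = -82 (m = -95 + 13 = -82)
(X(z((-1 - 3)/(4 - 3), -1))*m)*(-42) = ((-3 + √(-1 + 4*(-5))/2)*(-82))*(-42) = ((-3 + √(-1 - 20)/2)*(-82))*(-42) = ((-3 + √(-21)/2)*(-82))*(-42) = ((-3 + (I*√21)/2)*(-82))*(-42) = ((-3 + I*√21/2)*(-82))*(-42) = (246 - 41*I*√21)*(-42) = -10332 + 1722*I*√21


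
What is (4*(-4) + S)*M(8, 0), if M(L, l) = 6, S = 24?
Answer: 48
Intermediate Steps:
(4*(-4) + S)*M(8, 0) = (4*(-4) + 24)*6 = (-16 + 24)*6 = 8*6 = 48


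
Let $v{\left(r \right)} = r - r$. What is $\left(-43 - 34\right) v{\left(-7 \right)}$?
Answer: $0$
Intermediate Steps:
$v{\left(r \right)} = 0$
$\left(-43 - 34\right) v{\left(-7 \right)} = \left(-43 - 34\right) 0 = \left(-77\right) 0 = 0$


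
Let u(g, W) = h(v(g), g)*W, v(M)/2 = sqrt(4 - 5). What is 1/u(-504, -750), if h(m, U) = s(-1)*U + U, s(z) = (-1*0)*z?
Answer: 1/378000 ≈ 2.6455e-6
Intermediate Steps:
v(M) = 2*I (v(M) = 2*sqrt(4 - 5) = 2*sqrt(-1) = 2*I)
s(z) = 0 (s(z) = 0*z = 0)
h(m, U) = U (h(m, U) = 0*U + U = 0 + U = U)
u(g, W) = W*g (u(g, W) = g*W = W*g)
1/u(-504, -750) = 1/(-750*(-504)) = 1/378000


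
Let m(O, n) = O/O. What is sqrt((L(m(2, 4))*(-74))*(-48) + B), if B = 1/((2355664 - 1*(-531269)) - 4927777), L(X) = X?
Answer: sqrt(21884966140853)/78494 ≈ 59.599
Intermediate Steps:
m(O, n) = 1
B = -1/2040844 (B = 1/((2355664 + 531269) - 4927777) = 1/(2886933 - 4927777) = 1/(-2040844) = -1/2040844 ≈ -4.8999e-7)
sqrt((L(m(2, 4))*(-74))*(-48) + B) = sqrt((1*(-74))*(-48) - 1/2040844) = sqrt(-74*(-48) - 1/2040844) = sqrt(3552 - 1/2040844) = sqrt(7249077887/2040844) = sqrt(21884966140853)/78494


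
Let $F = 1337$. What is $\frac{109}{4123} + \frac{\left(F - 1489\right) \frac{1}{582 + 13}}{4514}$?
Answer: $\frac{20866341}{790976935} \approx 0.02638$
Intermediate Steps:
$\frac{109}{4123} + \frac{\left(F - 1489\right) \frac{1}{582 + 13}}{4514} = \frac{109}{4123} + \frac{\left(1337 - 1489\right) \frac{1}{582 + 13}}{4514} = 109 \cdot \frac{1}{4123} + - \frac{152}{595} \cdot \frac{1}{4514} = \frac{109}{4123} + \left(-152\right) \frac{1}{595} \cdot \frac{1}{4514} = \frac{109}{4123} - \frac{76}{1342915} = \frac{20866341}{790976935}$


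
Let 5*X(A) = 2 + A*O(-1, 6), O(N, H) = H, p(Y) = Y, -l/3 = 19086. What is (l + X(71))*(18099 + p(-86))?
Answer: -5149232206/5 ≈ -1.0298e+9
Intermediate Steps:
l = -57258 (l = -3*19086 = -57258)
X(A) = ⅖ + 6*A/5 (X(A) = (2 + A*6)/5 = (2 + 6*A)/5 = ⅖ + 6*A/5)
(l + X(71))*(18099 + p(-86)) = (-57258 + (⅖ + (6/5)*71))*(18099 - 86) = (-57258 + (⅖ + 426/5))*18013 = (-57258 + 428/5)*18013 = -285862/5*18013 = -5149232206/5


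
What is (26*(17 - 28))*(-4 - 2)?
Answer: 1716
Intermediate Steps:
(26*(17 - 28))*(-4 - 2) = (26*(-11))*(-6) = -286*(-6) = 1716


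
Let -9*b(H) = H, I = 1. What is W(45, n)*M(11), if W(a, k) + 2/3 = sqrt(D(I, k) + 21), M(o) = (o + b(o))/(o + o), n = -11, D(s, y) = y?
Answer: -8/27 + 4*sqrt(10)/9 ≈ 1.1092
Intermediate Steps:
b(H) = -H/9
M(o) = 4/9 (M(o) = (o - o/9)/(o + o) = (8*o/9)/((2*o)) = (8*o/9)*(1/(2*o)) = 4/9)
W(a, k) = -2/3 + sqrt(21 + k) (W(a, k) = -2/3 + sqrt(k + 21) = -2/3 + sqrt(21 + k))
W(45, n)*M(11) = (-2/3 + sqrt(21 - 11))*(4/9) = (-2/3 + sqrt(10))*(4/9) = -8/27 + 4*sqrt(10)/9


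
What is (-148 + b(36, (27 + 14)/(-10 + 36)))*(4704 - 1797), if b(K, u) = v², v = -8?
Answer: -244188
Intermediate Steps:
b(K, u) = 64 (b(K, u) = (-8)² = 64)
(-148 + b(36, (27 + 14)/(-10 + 36)))*(4704 - 1797) = (-148 + 64)*(4704 - 1797) = -84*2907 = -244188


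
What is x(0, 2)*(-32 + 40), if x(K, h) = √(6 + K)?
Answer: 8*√6 ≈ 19.596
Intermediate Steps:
x(0, 2)*(-32 + 40) = √(6 + 0)*(-32 + 40) = √6*8 = 8*√6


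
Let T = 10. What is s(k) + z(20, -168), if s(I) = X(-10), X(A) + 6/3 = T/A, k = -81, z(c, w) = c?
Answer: 17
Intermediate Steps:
X(A) = -2 + 10/A
s(I) = -3 (s(I) = -2 + 10/(-10) = -2 + 10*(-1/10) = -2 - 1 = -3)
s(k) + z(20, -168) = -3 + 20 = 17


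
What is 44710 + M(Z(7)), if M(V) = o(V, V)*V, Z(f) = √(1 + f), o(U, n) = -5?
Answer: 44710 - 10*√2 ≈ 44696.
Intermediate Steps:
M(V) = -5*V
44710 + M(Z(7)) = 44710 - 5*√(1 + 7) = 44710 - 10*√2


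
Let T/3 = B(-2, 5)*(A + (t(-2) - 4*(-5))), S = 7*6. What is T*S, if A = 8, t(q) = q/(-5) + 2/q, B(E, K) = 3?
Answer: 51786/5 ≈ 10357.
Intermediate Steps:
S = 42
t(q) = 2/q - q/5 (t(q) = q*(-1/5) + 2/q = -q/5 + 2/q = 2/q - q/5)
T = 1233/5 (T = 3*(3*(8 + ((2/(-2) - 1/5*(-2)) - 4*(-5)))) = 3*(3*(8 + ((2*(-1/2) + 2/5) + 20))) = 3*(3*(8 + ((-1 + 2/5) + 20))) = 3*(3*(8 + (-3/5 + 20))) = 3*(3*(8 + 97/5)) = 3*(3*(137/5)) = 3*(411/5) = 1233/5 ≈ 246.60)
T*S = (1233/5)*42 = 51786/5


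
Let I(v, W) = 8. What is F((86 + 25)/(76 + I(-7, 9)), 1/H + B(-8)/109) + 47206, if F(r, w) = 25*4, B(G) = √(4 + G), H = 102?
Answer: 47306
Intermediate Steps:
F(r, w) = 100
F((86 + 25)/(76 + I(-7, 9)), 1/H + B(-8)/109) + 47206 = 100 + 47206 = 47306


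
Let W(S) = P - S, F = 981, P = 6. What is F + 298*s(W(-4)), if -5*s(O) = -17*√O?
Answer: 981 + 5066*√10/5 ≈ 4185.0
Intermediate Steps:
W(S) = 6 - S
s(O) = 17*√O/5 (s(O) = -(-17)*√O/5 = 17*√O/5)
F + 298*s(W(-4)) = 981 + 298*(17*√(6 - 1*(-4))/5) = 981 + 298*(17*√(6 + 4)/5) = 981 + 298*(17*√10/5) = 981 + 5066*√10/5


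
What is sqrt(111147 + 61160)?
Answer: sqrt(172307) ≈ 415.10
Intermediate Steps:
sqrt(111147 + 61160) = sqrt(172307)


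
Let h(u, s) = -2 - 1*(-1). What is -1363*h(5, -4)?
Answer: 1363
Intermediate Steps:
h(u, s) = -1 (h(u, s) = -2 + 1 = -1)
-1363*h(5, -4) = -1363*(-1) = 1363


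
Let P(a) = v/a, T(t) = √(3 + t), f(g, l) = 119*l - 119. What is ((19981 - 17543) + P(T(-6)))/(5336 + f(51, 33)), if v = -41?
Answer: 1219/4572 + 41*I*√3/27432 ≈ 0.26662 + 0.0025887*I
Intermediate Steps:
f(g, l) = -119 + 119*l
P(a) = -41/a
((19981 - 17543) + P(T(-6)))/(5336 + f(51, 33)) = ((19981 - 17543) - 41/√(3 - 6))/(5336 + (-119 + 119*33)) = (2438 - 41*(-I*√3/3))/(5336 + (-119 + 3927)) = (2438 - 41*(-I*√3/3))/(5336 + 3808) = (2438 - (-41)*I*√3/3)/9144 = (2438 + 41*I*√3/3)*(1/9144) = 1219/4572 + 41*I*√3/27432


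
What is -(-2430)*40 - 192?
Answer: 97008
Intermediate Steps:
-(-2430)*40 - 192 = -270*(-360) - 192 = 97200 - 192 = 97008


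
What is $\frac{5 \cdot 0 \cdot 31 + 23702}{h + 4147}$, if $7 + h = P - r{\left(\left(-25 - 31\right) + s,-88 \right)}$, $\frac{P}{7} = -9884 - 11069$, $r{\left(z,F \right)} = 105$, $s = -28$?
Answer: $- \frac{11851}{71318} \approx -0.16617$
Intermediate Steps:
$P = -146671$ ($P = 7 \left(-9884 - 11069\right) = 7 \left(-20953\right) = -146671$)
$h = -146783$ ($h = -7 - 146776 = -146783$)
$\frac{5 \cdot 0 \cdot 31 + 23702}{h + 4147} = \frac{5 \cdot 0 \cdot 31 + 23702}{-146783 + 4147} = \frac{0 \cdot 31 + 23702}{-142636} = \left(0 + 23702\right) \left(- \frac{1}{142636}\right) = 23702 \left(- \frac{1}{142636}\right) = - \frac{11851}{71318}$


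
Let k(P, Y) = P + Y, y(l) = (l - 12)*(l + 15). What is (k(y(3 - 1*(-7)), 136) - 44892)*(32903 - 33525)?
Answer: 27869332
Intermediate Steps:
y(l) = (-12 + l)*(15 + l)
(k(y(3 - 1*(-7)), 136) - 44892)*(32903 - 33525) = (((-180 + (3 - 1*(-7))**2 + 3*(3 - 1*(-7))) + 136) - 44892)*(32903 - 33525) = (((-180 + (3 + 7)**2 + 3*(3 + 7)) + 136) - 44892)*(-622) = (((-180 + 10**2 + 3*10) + 136) - 44892)*(-622) = (((-180 + 100 + 30) + 136) - 44892)*(-622) = ((-50 + 136) - 44892)*(-622) = (86 - 44892)*(-622) = -44806*(-622) = 27869332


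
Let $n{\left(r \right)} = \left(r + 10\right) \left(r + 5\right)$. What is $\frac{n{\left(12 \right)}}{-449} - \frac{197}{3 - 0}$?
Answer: $- \frac{89575}{1347} \approx -66.5$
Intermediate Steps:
$n{\left(r \right)} = \left(5 + r\right) \left(10 + r\right)$ ($n{\left(r \right)} = \left(10 + r\right) \left(5 + r\right) = \left(5 + r\right) \left(10 + r\right)$)
$\frac{n{\left(12 \right)}}{-449} - \frac{197}{3 - 0} = \frac{50 + 12^{2} + 15 \cdot 12}{-449} - \frac{197}{3 - 0} = \left(50 + 144 + 180\right) \left(- \frac{1}{449}\right) - \frac{197}{3 + 0} = 374 \left(- \frac{1}{449}\right) - \frac{197}{3} = - \frac{374}{449} - \frac{197}{3} = - \frac{89575}{1347}$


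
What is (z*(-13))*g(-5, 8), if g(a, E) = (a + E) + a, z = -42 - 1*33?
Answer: -1950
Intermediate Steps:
z = -75 (z = -42 - 33 = -75)
g(a, E) = E + 2*a (g(a, E) = (E + a) + a = E + 2*a)
(z*(-13))*g(-5, 8) = (-75*(-13))*(8 + 2*(-5)) = 975*(8 - 10) = 975*(-2) = -1950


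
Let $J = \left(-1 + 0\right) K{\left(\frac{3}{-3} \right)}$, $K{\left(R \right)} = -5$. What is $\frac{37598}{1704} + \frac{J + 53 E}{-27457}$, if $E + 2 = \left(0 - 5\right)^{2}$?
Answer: $\frac{515121295}{23393364} \approx 22.02$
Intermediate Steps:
$E = 23$ ($E = -2 + \left(0 - 5\right)^{2} = -2 + \left(-5\right)^{2} = -2 + 25 = 23$)
$J = 5$ ($J = \left(-1 + 0\right) \left(-5\right) = \left(-1\right) \left(-5\right) = 5$)
$\frac{37598}{1704} + \frac{J + 53 E}{-27457} = \frac{37598}{1704} + \frac{5 + 53 \cdot 23}{-27457} = 37598 \cdot \frac{1}{1704} + \left(5 + 1219\right) \left(- \frac{1}{27457}\right) = \frac{18799}{852} + 1224 \left(- \frac{1}{27457}\right) = \frac{18799}{852} - \frac{1224}{27457} = \frac{515121295}{23393364}$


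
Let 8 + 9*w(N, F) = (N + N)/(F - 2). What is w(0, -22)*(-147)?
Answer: 392/3 ≈ 130.67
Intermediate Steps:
w(N, F) = -8/9 + 2*N/(9*(-2 + F)) (w(N, F) = -8/9 + ((N + N)/(F - 2))/9 = -8/9 + ((2*N)/(-2 + F))/9 = -8/9 + (2*N/(-2 + F))/9 = -8/9 + 2*N/(9*(-2 + F)))
w(0, -22)*(-147) = (2*(8 + 0 - 4*(-22))/(9*(-2 - 22)))*(-147) = ((2/9)*(8 + 0 + 88)/(-24))*(-147) = ((2/9)*(-1/24)*96)*(-147) = -8/9*(-147) = 392/3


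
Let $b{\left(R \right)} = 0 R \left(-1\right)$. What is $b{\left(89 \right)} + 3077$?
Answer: $3077$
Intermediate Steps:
$b{\left(R \right)} = 0$ ($b{\left(R \right)} = 0 \left(-1\right) = 0$)
$b{\left(89 \right)} + 3077 = 0 + 3077 = 3077$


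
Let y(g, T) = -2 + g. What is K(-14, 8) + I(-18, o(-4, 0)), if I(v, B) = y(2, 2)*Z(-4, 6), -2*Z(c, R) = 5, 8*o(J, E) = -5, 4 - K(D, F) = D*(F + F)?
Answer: 228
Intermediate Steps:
K(D, F) = 4 - 2*D*F (K(D, F) = 4 - D*(F + F) = 4 - D*2*F = 4 - 2*D*F)
o(J, E) = -5/8 (o(J, E) = (1/8)*(-5) = -5/8)
Z(c, R) = -5/2 (Z(c, R) = -1/2*5 = -5/2)
I(v, B) = 0 (I(v, B) = (-2 + 2)*(-5/2) = 0*(-5/2) = 0)
K(-14, 8) + I(-18, o(-4, 0)) = (4 - 2*(-14)*8) + 0 = (4 + 224) + 0 = 228 + 0 = 228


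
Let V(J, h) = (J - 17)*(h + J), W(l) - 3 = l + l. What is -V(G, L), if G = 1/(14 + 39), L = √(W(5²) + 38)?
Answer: 900/2809 + 900*√91/53 ≈ 162.31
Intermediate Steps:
W(l) = 3 + 2*l (W(l) = 3 + (l + l) = 3 + 2*l)
L = √91 (L = √((3 + 2*5²) + 38) = √((3 + 2*25) + 38) = √((3 + 50) + 38) = √(53 + 38) = √91 ≈ 9.5394)
G = 1/53 ≈ 0.018868
V(J, h) = (-17 + J)*(J + h)
-V(G, L) = -((1/53)² - 17*1/53 - 17*√91 + √91/53) = -(1/2809 - 17/53 - 17*√91 + √91/53) = -(-900/2809 - 900*√91/53) = 900/2809 + 900*√91/53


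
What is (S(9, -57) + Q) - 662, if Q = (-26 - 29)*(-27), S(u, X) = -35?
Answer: 788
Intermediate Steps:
Q = 1485 (Q = -55*(-27) = 1485)
(S(9, -57) + Q) - 662 = (-35 + 1485) - 662 = 1450 - 662 = 788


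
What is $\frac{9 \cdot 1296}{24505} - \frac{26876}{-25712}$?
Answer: $\frac{239625287}{157518140} \approx 1.5213$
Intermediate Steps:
$\frac{9 \cdot 1296}{24505} - \frac{26876}{-25712} = 11664 \cdot \frac{1}{24505} - - \frac{6719}{6428} = \frac{11664}{24505} + \frac{6719}{6428} = \frac{239625287}{157518140}$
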